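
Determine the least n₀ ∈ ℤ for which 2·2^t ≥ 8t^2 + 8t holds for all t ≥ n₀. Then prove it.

n₀ = 9

At t = 8: 512 < 576, so the inequality fails and n₀ ≥ 9. We prove 2·2^t ≥ 8t^2 + 8t for all t ≥ 9.
For the base case t = 9: 2·2^t = 1024 and 8t^2 + 8t = 720, so 1024 ≥ 720.
Inductive step: suppose the statement holds for some r ≥ 9, so 2·2^r ≥ 8r^2 + 8r.
Then 2·2^(r + 1) = 2·(2·2^r) ≥ 2·(8r^2 + 8r).
Also, for r ≥ 9 we have 2·(8r^2 + 8r) ≥ 8(r+1)^2 + 8(r+1), since 2·(8r^2 + 8r) − (8(r+1)^2 + 8(r+1)) = 8r^2 - 8r - 16, which is nonnegative for all r ≥ 9.
Combining, 2·2^(r + 1) ≥ 8(r+1)^2 + 8(r+1).
Hence, by induction on t, the claim holds for every t ≥ 9.
Hence the smallest such n₀ is 9.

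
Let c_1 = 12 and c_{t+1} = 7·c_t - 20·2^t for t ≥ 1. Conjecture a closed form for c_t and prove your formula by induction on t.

c_t = 2^(t + 2) + 4·7^(t - 1)

Computing the first terms: c_1 = 12, c_2 = 44, c_3 = 228. This suggests c_t = 2^(t + 2) + 4·7^(t - 1).
When t = 1: the formula gives 12 = 12 = c_1.
Suppose the result is true for t = m, so c_m = 2^(m + 2) + 4·7^(m - 1).
Then c_{m+1} = 7·c_m - 20·2^m = 7·(2^(m + 2) + 4·7^(m - 1)) - 20·2^m = 2^(m + 3) + 4·7^m = 2^((m+1) + 2) + 4·7^((m+1) - 1),
which is the claimed formula at t = m+1.
This completes the induction.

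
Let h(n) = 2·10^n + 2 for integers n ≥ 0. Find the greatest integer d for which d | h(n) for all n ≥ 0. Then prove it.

Computing the first values: h(0) = 4 and h(1) = 22; gcd(4, 22) = 2, so d ≤ 2.
We prove 2 | 2·10^n + 2 for all n ≥ 0 by induction on n.
When n = 0: h(0) = 4 = 2·(2), so 2 | h(0).
Suppose the result is true for n = m, i.e. 2 | h(m). Then
h(m+1) = 2·10^(m+1) + 2 = 10·(2·10^m + 2) - 18 = 10·h(m) - 18. The first term is divisible by 2 by the inductive hypothesis, and -18 is divisible by 2. Hence 2 | h(m+1).
By induction, the statement is established for all n ≥ 0.
Therefore the largest such d is 2.

d = 2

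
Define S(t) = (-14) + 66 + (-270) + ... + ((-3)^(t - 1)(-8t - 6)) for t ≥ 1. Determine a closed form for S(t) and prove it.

S(t) = 2(-3)^t(t + 1) - 2

We claim S(t) = 2(-3)^t(t + 1) - 2 for all t ≥ 1.
When t = 1: S(1) = -14, and the closed form gives -14. They agree.
Inductive step: suppose the statement holds for some p ≥ 1, so S(p) = 2(-3)^p(p + 1) - 2.
Then S(p+1) = S(p) + ((-3)^p(-8p - 14)) = (2(-3)^p(p + 1) - 2) + ((-3)^p(-8p - 14)).
Simplifying, S(p+1) = -6(-3)^p·p - 12(-3)^p - 2 = 2(-3)^(p+1)((p+1) + 1) - 2,
which is the closed form with t = p+1.
By induction, the statement is established for all t ≥ 1.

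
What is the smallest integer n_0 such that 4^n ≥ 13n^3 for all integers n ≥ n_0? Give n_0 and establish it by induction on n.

n_0 = 6

At n = 5: 1024 < 1625, so the inequality fails and n_0 ≥ 6. We prove 4^n ≥ 13n^3 for all n ≥ 6.
When n = 6: 4^n = 4096 and 13n^3 = 2808, so 4096 ≥ 2808.
Inductive step: assume the claim holds for n = m, so 4^m ≥ 13m^3.
Then 4^(m + 1) = 4·(4^m) ≥ 4·(13m^3).
Also, for m ≥ 6 we have 4·(13m^3) ≥ 13(m+1)^3, since 4 ≥ (1 + 1/m)^3 for all m ≥ 6.
Combining, 4^(m + 1) ≥ 13(m+1)^3.
By the principle of mathematical induction, the result holds for all n ≥ 6.
Hence the smallest such n_0 is 6.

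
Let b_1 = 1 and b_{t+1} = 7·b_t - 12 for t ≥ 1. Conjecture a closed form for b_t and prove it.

b_t = -7^(t - 1) + 2

Computing the first terms: b_1 = 1, b_2 = -5, b_3 = -47. This suggests b_t = -7^(t - 1) + 2.
When t = 1: the formula gives 1 = 1 = b_1.
Suppose the result is true for t = p, so b_p = -7^(p - 1) + 2.
Then b_{p+1} = 7·b_p - 12 = 7·(-7^(p - 1) + 2) - 12 = -7^p + 2 = -7^((p+1) - 1) + 2,
which is the claimed formula at t = p+1.
By induction, the statement is established for all t ≥ 1.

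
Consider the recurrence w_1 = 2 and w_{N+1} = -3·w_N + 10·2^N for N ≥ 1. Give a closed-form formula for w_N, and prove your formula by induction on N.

Computing the first terms: w_1 = 2, w_2 = 14, w_3 = -2. This suggests w_N = -2(-3)^(N - 1) + 2^(N + 1).
When N = 1: the formula gives 2 = 2 = w_1.
For the inductive step, assume it holds for an arbitrary j ≥ 1, so w_j = -2(-3)^(j - 1) + 2^(j + 1).
Then w_{j+1} = -3·w_j + 10·2^j = -3·(-2(-3)^(j - 1) + 2^(j + 1)) + 10·2^j = -2(-3)^j + 2^(j + 2) = -2(-3)^((j+1) - 1) + 2^((j+1) + 1),
which is the claimed formula at N = j+1.
Hence, by induction on N, the claim holds for every N ≥ 1.

w_N = -2(-3)^(N - 1) + 2^(N + 1)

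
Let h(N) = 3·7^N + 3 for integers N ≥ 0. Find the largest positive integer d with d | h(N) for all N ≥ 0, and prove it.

Computing the first values: h(0) = 6 and h(1) = 24; gcd(6, 24) = 6, so d ≤ 6.
We prove 6 | 3·7^N + 3 for all N ≥ 0 by induction on N.
Base case (N = 0): h(0) = 6 = 6·(1), so 6 | h(0).
Inductive step: assume the claim holds for N = r, i.e. 6 | h(r). Then
h(r+1) = 3·7^(r+1) + 3 = 7·(3·7^r + 3) - 18 = 7·h(r) - 18. The first term is divisible by 6 by the inductive hypothesis, and -18 is divisible by 6. Hence 6 | h(r+1).
By induction, the statement is established for all N ≥ 0.
Therefore the largest such d is 6.

d = 6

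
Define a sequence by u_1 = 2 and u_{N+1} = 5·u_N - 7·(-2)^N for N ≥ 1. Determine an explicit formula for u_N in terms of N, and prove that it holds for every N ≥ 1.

Computing the first terms: u_1 = 2, u_2 = 24, u_3 = 92. This suggests u_N = (-2)^N + 4·5^(N - 1).
Base case (N = 1): the formula gives 2 = 2 = u_1.
For the inductive step, assume it holds for an arbitrary k ≥ 1, so u_k = (-2)^k + 4·5^(k - 1).
Then u_{k+1} = 5·u_k - 7·(-2)^k = 5·((-2)^k + 4·5^(k - 1)) - 7·(-2)^k = (-2)^(k + 1) + 4·5^k = (-2)^(k+1) + 4·5^((k+1) - 1),
which is the claimed formula at N = k+1.
By induction, the statement is established for all N ≥ 1.

u_N = (-2)^N + 4·5^(N - 1)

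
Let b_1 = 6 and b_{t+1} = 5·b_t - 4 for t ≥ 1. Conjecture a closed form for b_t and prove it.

b_t = 5^t + 1

Computing the first terms: b_1 = 6, b_2 = 26, b_3 = 126. This suggests b_t = 5^t + 1.
For the base case t = 1: the formula gives 6 = 6 = b_1.
For the inductive step, assume it holds for an arbitrary j ≥ 1, so b_j = 5^j + 1.
Then b_{j+1} = 5·b_j - 4 = 5·(5^j + 1) - 4 = 5^(j + 1) + 1,
which is the claimed formula at t = j+1.
By induction, the statement is established for all t ≥ 1.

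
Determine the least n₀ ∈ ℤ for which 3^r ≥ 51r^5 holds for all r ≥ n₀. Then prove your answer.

At r = 16: 43046721 < 53477376, so the inequality fails and n₀ ≥ 17. We prove 3^r ≥ 51r^5 for all r ≥ 17.
When r = 17: 3^r = 129140163 and 51r^5 = 72412707, so 129140163 ≥ 72412707.
Inductive step: suppose the statement holds for some p ≥ 17, so 3^p ≥ 51p^5.
Then 3^(p + 1) = 3·(3^p) ≥ 3·(51p^5).
Also, for p ≥ 17 we have 3·(51p^5) ≥ 51(p+1)^5, since 3 ≥ (1 + 1/p)^5 for all p ≥ 17.
Combining, 3^(p + 1) ≥ 51(p+1)^5.
By the principle of mathematical induction, the result holds for all r ≥ 17.
Hence the smallest such n₀ is 17.

n₀ = 17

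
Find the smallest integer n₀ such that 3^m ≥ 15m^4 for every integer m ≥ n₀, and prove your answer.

n₀ = 12

At m = 11: 177147 < 219615, so the inequality fails and n₀ ≥ 12. We prove 3^m ≥ 15m^4 for all m ≥ 12.
Base case (m = 12): 3^m = 531441 and 15m^4 = 311040, so 531441 ≥ 311040.
Suppose the result is true for m = j, so 3^j ≥ 15j^4.
Then 3^(j + 1) = 3·(3^j) ≥ 3·(15j^4).
Also, for j ≥ 12 we have 3·(15j^4) ≥ 15(j+1)^4, since 3 ≥ (1 + 1/j)^4 for all j ≥ 12.
Combining, 3^(j + 1) ≥ 15(j+1)^4.
This completes the induction.
Hence the smallest such n₀ is 12.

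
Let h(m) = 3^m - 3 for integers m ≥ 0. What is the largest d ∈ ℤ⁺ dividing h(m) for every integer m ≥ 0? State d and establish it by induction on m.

d = 2

Computing the first values: h(0) = -2 and h(1) = 0; gcd(-2, 0) = 2, so d ≤ 2.
We prove 2 | 3^m - 3 for all m ≥ 0 by induction on m.
When m = 0: h(0) = -2 = 2·(-1), so 2 | h(0).
Inductive step: suppose the statement holds for some j ≥ 0, i.e. 2 | h(j). Then
h(j+1) = 3^(j+1) - 3 = 3·(3^j - 3) + 6 = 3·h(j) + 6. The first term is divisible by 2 by the inductive hypothesis, and 6 is divisible by 2. Hence 2 | h(j+1).
This completes the induction.
Therefore the largest such d is 2.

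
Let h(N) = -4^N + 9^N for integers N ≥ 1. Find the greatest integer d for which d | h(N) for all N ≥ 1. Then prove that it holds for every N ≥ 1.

d = 5

Computing the first values: h(1) = 5 and h(2) = 65; gcd(5, 65) = 5, so d ≤ 5.
We prove 5 | -4^N + 9^N for all N ≥ 1 by induction on N.
When N = 1: h(1) = 5 = 5·(1), so 5 | h(1).
Inductive step: suppose the statement holds for some r ≥ 1, i.e. 5 | h(r). Then
9^{r+1} − 4^{r+1} = 9·9^r − 4·4^r = 9·(9^r − 4^r) + (5)·4^r. The first term is divisible by 5 by the inductive hypothesis, and the second term (5)·4^r is divisible by 5 since 5 | 5. Hence 5 | h(r+1).
This completes the induction.
Therefore the largest such d is 5.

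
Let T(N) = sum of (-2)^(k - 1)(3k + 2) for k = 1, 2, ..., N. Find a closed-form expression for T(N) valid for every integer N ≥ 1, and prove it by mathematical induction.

We claim T(N) = -(-2)^N(N + 1) + 1 for all N ≥ 1.
Base case (N = 1): T(1) = 5, and the closed form gives 5. They agree.
Inductive step: assume the claim holds for N = k, so T(k) = -(-2)^k(k + 1) + 1.
Then T(k+1) = T(k) + ((-2)^k(3k + 5)) = (-(-2)^k(k + 1) + 1) + ((-2)^k(3k + 5)).
Simplifying, T(k+1) = -(-2)^(k + 1)k + (-2)^(k + 2) + 1 = -(-2)^(k+1)((k+1) + 1) + 1,
which is the closed form with N = k+1.
By the principle of mathematical induction, the result holds for all N ≥ 1.

T(N) = -(-2)^N(N + 1) + 1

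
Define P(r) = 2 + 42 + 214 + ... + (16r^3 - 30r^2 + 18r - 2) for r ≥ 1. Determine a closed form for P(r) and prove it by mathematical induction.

P(r) = 2r(2r^3 - r^2 - r + 1)

We claim P(r) = 2r(2r^3 - r^2 - r + 1) for all r ≥ 1.
Base step (r = 1): P(1) = 2, and the closed form gives 2. They agree.
Inductive step: assume the claim holds for r = i, so P(i) = 2i(2i^3 - i^2 - i + 1).
Then P(i+1) = P(i) + (16i^3 + 18i^2 + 6i + 2) = (2i(2i^3 - i^2 - i + 1)) + (16i^3 + 18i^2 + 6i + 2).
Simplifying, P(i+1) = 2(i + 1)(2i^3 + 5i^2 + 3i + 1) = 2(i+1)(2(i+1)^3 - (i+1)^2 - (i+1) + 1),
which is the closed form with r = i+1.
This completes the induction.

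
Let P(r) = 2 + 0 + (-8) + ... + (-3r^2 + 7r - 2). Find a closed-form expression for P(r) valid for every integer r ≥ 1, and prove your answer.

P(r) = -r(r^2 - 2r - 1)

We claim P(r) = -r(r^2 - 2r - 1) for all r ≥ 1.
When r = 1: P(1) = 2, and the closed form gives 2. They agree.
Inductive step: assume the claim holds for r = m, so P(m) = m(-m^2 + 2m + 1).
Then P(m+1) = P(m) + (-3m^2 + m + 2) = (m(-m^2 + 2m + 1)) + (-3m^2 + m + 2).
Simplifying, P(m+1) = -(m + 1)(m^2 - 2) = -(m+1)((m+1)^2 - 2(m+1) - 1),
which is the closed form with r = m+1.
This completes the induction.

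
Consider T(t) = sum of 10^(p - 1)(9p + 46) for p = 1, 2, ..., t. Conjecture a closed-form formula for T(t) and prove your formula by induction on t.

T(t) = 10^t(t + 5) - 5

We claim T(t) = 10^t(t + 5) - 5 for all t ≥ 1.
Base step (t = 1): T(1) = 55, and the closed form gives 55. They agree.
Suppose the result is true for t = p, so T(p) = 10^p(p + 5) - 5.
Then T(p+1) = T(p) + (10^p(9p + 55)) = (10^p(p + 5) - 5) + (10^p(9p + 55)).
Simplifying, T(p+1) = 10·10^p·p + 60·10^p - 5 = 10^(p+1)((p+1) + 5) - 5,
which is the closed form with t = p+1.
Hence, by induction on t, the claim holds for every t ≥ 1.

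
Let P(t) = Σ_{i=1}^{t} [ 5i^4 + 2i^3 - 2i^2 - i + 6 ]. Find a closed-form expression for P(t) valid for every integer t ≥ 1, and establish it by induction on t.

We claim P(t) = t(t^2 - t + 1)(t^2 + 4t + 5) for all t ≥ 1.
Base case (t = 1): P(1) = 10, and the closed form gives 10. They agree.
For the inductive step, assume it holds for an arbitrary i ≥ 1, so P(i) = i(i^4 + 3i^3 + 2i^2 - i + 5).
Then P(i+1) = P(i) + (5i^4 + 22i^3 + 34i^2 + 21i + 10) = (i(i^4 + 3i^3 + 2i^2 - i + 5)) + (5i^4 + 22i^3 + 34i^2 + 21i + 10).
Simplifying, P(i+1) = (i + 1)(i^2 + i + 1)(i^2 + 6i + 10) = (i+1)((i+1)^2 - (i+1) + 1)((i+1)^2 + 4(i+1) + 5),
which is the closed form with t = i+1.
This completes the induction.

P(t) = t(t^2 - t + 1)(t^2 + 4t + 5)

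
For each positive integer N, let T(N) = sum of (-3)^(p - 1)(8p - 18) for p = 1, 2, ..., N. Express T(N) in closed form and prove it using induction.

T(N) = 2(-3)^N(-N + 2) - 4

We claim T(N) = 2(-3)^N(-N + 2) - 4 for all N ≥ 1.
For the base case N = 1: T(1) = -10, and the closed form gives -10. They agree.
Suppose the result is true for N = p, so T(p) = 2(-3)^p(-p + 2) - 4.
Then T(p+1) = T(p) + ((-3)^p(8p - 10)) = (2(-3)^p(-p + 2) - 4) + ((-3)^p(8p - 10)).
Simplifying, T(p+1) = 6(-3)^p·p - 6(-3)^p - 4 = 2(-3)^(p+1)(-(p+1) + 2) - 4,
which is the closed form with N = p+1.
By the principle of mathematical induction, the result holds for all N ≥ 1.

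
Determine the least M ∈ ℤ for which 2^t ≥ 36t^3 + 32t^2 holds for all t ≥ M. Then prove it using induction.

At t = 17: 131072 < 186116, so the inequality fails and M ≥ 18. We prove 2^t ≥ 36t^3 + 32t^2 for all t ≥ 18.
Base step (t = 18): 2^t = 262144 and 36t^3 + 32t^2 = 220320, so 262144 ≥ 220320.
For the inductive step, assume it holds for an arbitrary p ≥ 18, so 2^p ≥ 36p^3 + 32p^2.
Then 2^(p + 1) = 2·(2^p) ≥ 2·(36p^3 + 32p^2).
Also, for p ≥ 18 we have 2·(36p^3 + 32p^2) ≥ 36(p+1)^3 + 32(p+1)^2, since 2·(36p^3 + 32p^2) − (36(p+1)^3 + 32(p+1)^2) = 36p^3 - 76p^2 - 172p - 68, which is nonnegative for all p ≥ 18.
Combining, 2^(p + 1) ≥ 36(p+1)^3 + 32(p+1)^2.
Hence, by induction on t, the claim holds for every t ≥ 18.
Hence the smallest such M is 18.

M = 18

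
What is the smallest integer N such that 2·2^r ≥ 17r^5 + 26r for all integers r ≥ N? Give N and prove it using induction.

N = 27

At r = 26: 134217728 < 201984068, so the inequality fails and N ≥ 27. We prove 2·2^r ≥ 17r^5 + 26r for all r ≥ 27.
Base step (r = 27): 2·2^r = 268435456 and 17r^5 + 26r = 243932121, so 268435456 ≥ 243932121.
Inductive step: suppose the statement holds for some m ≥ 27, so 2·2^m ≥ 17m^5 + 26m.
Then 2·2^(m + 1) = 2·(2·2^m) ≥ 2·(17m^5 + 26m).
Also, for m ≥ 27 we have 2·(17m^5 + 26m) ≥ 17(m+1)^5 + 26(m+1), since 2·(17m^5 + 26m) − (17(m+1)^5 + 26(m+1)) = 17m^5 - 85m^4 - 170m^3 - 170m^2 - 59m - 43, which is nonnegative for all m ≥ 27.
Combining, 2·2^(m + 1) ≥ 17(m+1)^5 + 26(m+1).
By the principle of mathematical induction, the result holds for all r ≥ 27.
Hence the smallest such N is 27.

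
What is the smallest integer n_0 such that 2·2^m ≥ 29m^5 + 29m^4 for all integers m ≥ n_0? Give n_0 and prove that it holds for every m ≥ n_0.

n_0 = 28

At m = 27: 268435456 < 431530092, so the inequality fails and n_0 ≥ 28. We prove 2·2^m ≥ 29m^5 + 29m^4 for all m ≥ 28.
Base case (m = 28): 2·2^m = 536870912 and 29m^5 + 29m^4 = 516925696, so 536870912 ≥ 516925696.
Inductive step: suppose the statement holds for some r ≥ 28, so 2·2^r ≥ 29r^5 + 29r^4.
Then 2·2^(r + 1) = 2·(2·2^r) ≥ 2·(29r^5 + 29r^4).
Also, for r ≥ 28 we have 2·(29r^5 + 29r^4) ≥ 29(r+1)^5 + 29(r+1)^4, since 2·(29r^5 + 29r^4) − (29(r+1)^5 + 29(r+1)^4) = 29r^5 - 116r^4 - 406r^3 - 464r^2 - 261r - 58, which is nonnegative for all r ≥ 28.
Combining, 2·2^(r + 1) ≥ 29(r+1)^5 + 29(r+1)^4.
Hence, by induction on m, the claim holds for every m ≥ 28.
Hence the smallest such n_0 is 28.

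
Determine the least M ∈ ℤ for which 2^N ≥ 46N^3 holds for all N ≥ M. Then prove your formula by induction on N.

M = 19

At N = 18: 262144 < 268272, so the inequality fails and M ≥ 19. We prove 2^N ≥ 46N^3 for all N ≥ 19.
Base step (N = 19): 2^N = 524288 and 46N^3 = 315514, so 524288 ≥ 315514.
For the inductive step, assume it holds for an arbitrary r ≥ 19, so 2^r ≥ 46r^3.
Then 2^(r + 1) = 2·(2^r) ≥ 2·(46r^3).
Also, for r ≥ 19 we have 2·(46r^3) ≥ 46(r+1)^3, since 2 ≥ (1 + 1/r)^3 for all r ≥ 19.
Combining, 2^(r + 1) ≥ 46(r+1)^3.
This completes the induction.
Hence the smallest such M is 19.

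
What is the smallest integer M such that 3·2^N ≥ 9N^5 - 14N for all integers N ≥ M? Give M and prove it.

At N = 24: 50331648 < 71663280, so the inequality fails and M ≥ 25. We prove 3·2^N ≥ 9N^5 - 14N for all N ≥ 25.
For the base case N = 25: 3·2^N = 100663296 and 9N^5 - 14N = 87890275, so 100663296 ≥ 87890275.
For the inductive step, assume it holds for an arbitrary r ≥ 25, so 3·2^r ≥ 9r^5 - 14r.
Then 3·2^(r + 1) = 2·(3·2^r) ≥ 2·(9r^5 - 14r).
Also, for r ≥ 25 we have 2·(9r^5 - 14r) ≥ 9(r+1)^5 - 14(r+1), since 2·(9r^5 - 14r) − (9(r+1)^5 - 14(r+1)) = 9r^5 - 45r^4 - 90r^3 - 90r^2 - 59r + 5, which is nonnegative for all r ≥ 25.
Combining, 3·2^(r + 1) ≥ 9(r+1)^5 - 14(r+1).
This completes the induction.
Hence the smallest such M is 25.

M = 25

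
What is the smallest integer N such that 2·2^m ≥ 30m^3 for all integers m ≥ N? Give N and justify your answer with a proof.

N = 16

At m = 15: 65536 < 101250, so the inequality fails and N ≥ 16. We prove 2·2^m ≥ 30m^3 for all m ≥ 16.
For the base case m = 16: 2·2^m = 131072 and 30m^3 = 122880, so 131072 ≥ 122880.
Suppose the result is true for m = i, so 2·2^i ≥ 30i^3.
Then 2·2^(i + 1) = 2·(2·2^i) ≥ 2·(30i^3).
Also, for i ≥ 16 we have 2·(30i^3) ≥ 30(i+1)^3, since 2 ≥ (1 + 1/i)^3 for all i ≥ 16.
Combining, 2·2^(i + 1) ≥ 30(i+1)^3.
By the principle of mathematical induction, the result holds for all m ≥ 16.
Hence the smallest such N is 16.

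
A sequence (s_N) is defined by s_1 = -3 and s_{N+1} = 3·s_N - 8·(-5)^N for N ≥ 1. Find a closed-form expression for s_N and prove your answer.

s_N = (-5)^N + 2·3^(N - 1)

Computing the first terms: s_1 = -3, s_2 = 31, s_3 = -107. This suggests s_N = (-5)^N + 2·3^(N - 1).
For the base case N = 1: the formula gives -3 = -3 = s_1.
For the inductive step, assume it holds for an arbitrary m ≥ 1, so s_m = (-5)^m + 2·3^(m - 1).
Then s_{m+1} = 3·s_m - 8·(-5)^m = 3·((-5)^m + 2·3^(m - 1)) - 8·(-5)^m = (-5)^(m + 1) + 2·3^m = (-5)^(m+1) + 2·3^((m+1) - 1),
which is the claimed formula at N = m+1.
By the principle of mathematical induction, the result holds for all N ≥ 1.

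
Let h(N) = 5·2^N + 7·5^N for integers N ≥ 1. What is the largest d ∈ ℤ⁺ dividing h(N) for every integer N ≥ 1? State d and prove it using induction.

d = 15

Computing the first values: h(1) = 45 and h(2) = 195; gcd(45, 195) = 15, so d ≤ 15.
We prove 15 | 5·2^N + 7·5^N for all N ≥ 1 by induction on N.
Base step (N = 1): h(1) = 45 = 15·(3), so 15 | h(1).
For the inductive step, assume it holds for an arbitrary k ≥ 1, i.e. 15 | h(k). Then
h(k+1) − 5·h(k) = (5·2^(k+1) + 7·5^(k+1)) − 5·(5·2^k + 7·5^k) = (5)·2^k·(2 − 5) = (-15)·2^k. Since 15 | h(k) by the inductive hypothesis, 15 | 5·h(k); and 15 | -15 since -15 = 15·-1. Therefore 15 | h(k+1).
Hence, by induction on N, the claim holds for every N ≥ 1.
Therefore the largest such d is 15.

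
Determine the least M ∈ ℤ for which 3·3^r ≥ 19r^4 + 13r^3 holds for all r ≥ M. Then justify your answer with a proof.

At r = 10: 177147 < 203000, so the inequality fails and M ≥ 11. We prove 3·3^r ≥ 19r^4 + 13r^3 for all r ≥ 11.
Base case (r = 11): 3·3^r = 531441 and 19r^4 + 13r^3 = 295482, so 531441 ≥ 295482.
Inductive step: suppose the statement holds for some j ≥ 11, so 3·3^j ≥ 19j^4 + 13j^3.
Then 3·3^(j + 1) = 3·(3·3^j) ≥ 3·(19j^4 + 13j^3).
Also, for j ≥ 11 we have 3·(19j^4 + 13j^3) ≥ 19(j+1)^4 + 13(j+1)^3, since 3·(19j^4 + 13j^3) − (19(j+1)^4 + 13(j+1)^3) = 38j^4 - 50j^3 - 153j^2 - 115j - 32, which is nonnegative for all j ≥ 11.
Combining, 3·3^(j + 1) ≥ 19(j+1)^4 + 13(j+1)^3.
By the principle of mathematical induction, the result holds for all r ≥ 11.
Hence the smallest such M is 11.

M = 11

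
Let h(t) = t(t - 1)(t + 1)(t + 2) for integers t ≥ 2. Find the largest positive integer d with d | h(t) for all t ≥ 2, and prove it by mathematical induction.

d = 24

Computing the first values: h(2) = 24 and h(3) = 120; gcd(24, 120) = 24, so d ≤ 24.
We prove 24 | t(t - 1)(t + 1)(t + 2) for all t ≥ 2 by induction on t.
When t = 2: h(2) = 24 = 24·(1), so 24 | h(2).
Inductive step: assume the claim holds for t = j, i.e. 24 | h(j). Then
h(j+1) − h(j) = j·(j+1)·(j+2)·(j+3) − (j-1)·j·(j+1)·(j+2) = j·(j+1)·(j+2)·[(j+3) − (j-1)] = 4·j·(j+1)·(j+2). The product of 3 consecutive integers is divisible by (3)! = 6, so h(j+1) − h(j) is divisible by 4·6 = 24. By the inductive hypothesis 24 | h(j), hence 24 | h(j+1).
Hence, by induction on t, the claim holds for every t ≥ 2.
Therefore the largest such d is 24.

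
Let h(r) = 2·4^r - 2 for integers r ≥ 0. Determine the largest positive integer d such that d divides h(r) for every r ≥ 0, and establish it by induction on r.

Computing the first values: h(0) = 0 and h(1) = 6; gcd(0, 6) = 6, so d ≤ 6.
We prove 6 | 2·4^r - 2 for all r ≥ 0 by induction on r.
Base case (r = 0): h(0) = 0 = 6·(0), so 6 | h(0).
Suppose the result is true for r = k, i.e. 6 | h(k). Then
h(k+1) = 2·4^(k+1) - 2 = 4·(2·4^k - 2) + 6 = 4·h(k) + 6. The first term is divisible by 6 by the inductive hypothesis, and 6 is divisible by 6. Hence 6 | h(k+1).
By induction, the statement is established for all r ≥ 0.
Therefore the largest such d is 6.

d = 6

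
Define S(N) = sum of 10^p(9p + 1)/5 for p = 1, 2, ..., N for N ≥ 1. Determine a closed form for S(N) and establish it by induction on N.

S(N) = 2·10^N·N

We claim S(N) = 2·10^N·N for all N ≥ 1.
For the base case N = 1: S(1) = 20, and the closed form gives 20. They agree.
Inductive step: suppose the statement holds for some p ≥ 1, so S(p) = 2·10^p·p.
Then S(p+1) = S(p) + (10^p(18p + 20)) = (2·10^p·p) + (10^p(18p + 20)).
Simplifying, S(p+1) = 20·10^p(p + 1) = 2·10^(p+1)·(p+1),
which is the closed form with N = p+1.
Hence, by induction on N, the claim holds for every N ≥ 1.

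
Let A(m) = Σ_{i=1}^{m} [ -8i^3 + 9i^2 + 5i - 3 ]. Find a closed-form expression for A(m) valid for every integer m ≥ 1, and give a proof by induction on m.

We claim A(m) = -m(2m^3 + m^2 - 5m - 1) for all m ≥ 1.
Base step (m = 1): A(1) = 3, and the closed form gives 3. They agree.
Suppose the result is true for m = i, so A(i) = i(-2i^3 - i^2 + 5i + 1).
Then A(i+1) = A(i) + (-8i^3 - 15i^2 - i + 3) = (i(-2i^3 - i^2 + 5i + 1)) + (-8i^3 - 15i^2 - i + 3).
Simplifying, A(i+1) = -(i + 1)(2i^3 + 7i^2 + 3i - 3) = -(i+1)(2(i+1)^3 + (i+1)^2 - 5(i+1) - 1),
which is the closed form with m = i+1.
By the principle of mathematical induction, the result holds for all m ≥ 1.

A(m) = -m(2m^3 + m^2 - 5m - 1)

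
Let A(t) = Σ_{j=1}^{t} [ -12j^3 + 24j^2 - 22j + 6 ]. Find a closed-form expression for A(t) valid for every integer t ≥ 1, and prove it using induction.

We claim A(t) = -t(3t + 1)(t^2 - t + 1) for all t ≥ 1.
When t = 1: A(1) = -4, and the closed form gives -4. They agree.
Suppose the result is true for t = j, so A(j) = j(-3j^3 + 2j^2 - 2j - 1).
Then A(j+1) = A(j) + (-12j^3 - 12j^2 - 10j - 4) = (j(-3j^3 + 2j^2 - 2j - 1)) + (-12j^3 - 12j^2 - 10j - 4).
Simplifying, A(j+1) = -(j + 1)(3j + 4)(j^2 + j + 1) = -(j+1)(3(j+1) + 1)((j+1)^2 - (j+1) + 1),
which is the closed form with t = j+1.
Hence, by induction on t, the claim holds for every t ≥ 1.

A(t) = -t(3t + 1)(t^2 - t + 1)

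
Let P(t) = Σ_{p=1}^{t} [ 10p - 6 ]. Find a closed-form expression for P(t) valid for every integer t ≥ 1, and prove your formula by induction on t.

We claim P(t) = t(5t - 1) for all t ≥ 1.
For the base case t = 1: P(1) = 4, and the closed form gives 4. They agree.
Suppose the result is true for t = p, so P(p) = p(5p - 1).
Then P(p+1) = P(p) + (10p + 4) = (p(5p - 1)) + (10p + 4).
Simplifying, P(p+1) = (p + 1)(5p + 4) = (p+1)(5(p+1) - 1),
which is the closed form with t = p+1.
By induction, the statement is established for all t ≥ 1.

P(t) = t(5t - 1)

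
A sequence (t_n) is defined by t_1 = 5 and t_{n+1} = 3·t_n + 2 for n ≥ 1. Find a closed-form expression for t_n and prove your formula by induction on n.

Computing the first terms: t_1 = 5, t_2 = 17, t_3 = 53. This suggests t_n = 2·3^n - 1.
Base case (n = 1): the formula gives 5 = 5 = t_1.
For the inductive step, assume it holds for an arbitrary i ≥ 1, so t_i = 2·3^i - 1.
Then t_{i+1} = 3·t_i + 2 = 3·(2·3^i - 1) + 2 = 2·3^(i + 1) - 1,
which is the claimed formula at n = i+1.
This completes the induction.

t_n = 2·3^n - 1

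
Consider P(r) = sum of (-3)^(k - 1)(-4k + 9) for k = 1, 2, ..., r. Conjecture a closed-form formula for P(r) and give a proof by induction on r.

We claim P(r) = (-3)^r(r - 2) + 2 for all r ≥ 1.
Base case (r = 1): P(1) = 5, and the closed form gives 5. They agree.
Inductive step: suppose the statement holds for some k ≥ 1, so P(k) = (-3)^k(k - 2) + 2.
Then P(k+1) = P(k) + ((-3)^k(-4k + 5)) = ((-3)^k(k - 2) + 2) + ((-3)^k(-4k + 5)).
Simplifying, P(k+1) = (-3)^(k + 1)k - (-3)^(k + 1) + 2 = (-3)^(k+1)((k+1) - 2) + 2,
which is the closed form with r = k+1.
Hence, by induction on r, the claim holds for every r ≥ 1.

P(r) = (-3)^r(r - 2) + 2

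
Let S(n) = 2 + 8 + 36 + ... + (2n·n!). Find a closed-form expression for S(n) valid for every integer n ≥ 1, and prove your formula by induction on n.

S(n) = 2(n + 1)! - 2

We claim S(n) = 2(n + 1)! - 2 for all n ≥ 1.
Base case (n = 1): S(1) = 2, and the closed form gives 2. They agree.
Suppose the result is true for n = j, so S(j) = 2(j + 1)! - 2.
Then S(j+1) = S(j) + (2(j + 1)(j + 1)!) = (2(j + 1)! - 2) + (2(j + 1)(j + 1)!).
Simplifying, S(j+1) = 2((j+1) + 1)! - 2,
which is the closed form with n = j+1.
This completes the induction.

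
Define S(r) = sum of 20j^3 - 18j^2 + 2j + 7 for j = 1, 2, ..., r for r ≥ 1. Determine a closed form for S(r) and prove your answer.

We claim S(r) = r(5r^3 + 4r^2 - 3r + 5) for all r ≥ 1.
When r = 1: S(1) = 11, and the closed form gives 11. They agree.
Inductive step: suppose the statement holds for some j ≥ 1, so S(j) = j(5j^3 + 4j^2 - 3j + 5).
Then S(j+1) = S(j) + (20j^3 + 42j^2 + 26j + 11) = (j(5j^3 + 4j^2 - 3j + 5)) + (20j^3 + 42j^2 + 26j + 11).
Simplifying, S(j+1) = (j + 1)(5j^3 + 19j^2 + 20j + 11) = (j+1)(5(j+1)^3 + 4(j+1)^2 - 3(j+1) + 5),
which is the closed form with r = j+1.
By the principle of mathematical induction, the result holds for all r ≥ 1.

S(r) = r(5r^3 + 4r^2 - 3r + 5)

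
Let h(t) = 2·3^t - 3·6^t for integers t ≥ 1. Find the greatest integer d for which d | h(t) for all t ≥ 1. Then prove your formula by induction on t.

Computing the first values: h(1) = -12 and h(2) = -90; gcd(-12, -90) = 6, so d ≤ 6.
We prove 6 | 2·3^t - 3·6^t for all t ≥ 1 by induction on t.
Base step (t = 1): h(1) = -12 = 6·(-2), so 6 | h(1).
For the inductive step, assume it holds for an arbitrary r ≥ 1, i.e. 6 | h(r). Then
h(r+1) − 6·h(r) = (2·3^(r+1) - 3·6^(r+1)) − 6·(2·3^r - 3·6^r) = (2)·3^r·(3 − 6) = (-6)·3^r. Since 6 | h(r) by the inductive hypothesis, 6 | 6·h(r); and 6 | -6 since -6 = 6·-1. Therefore 6 | h(r+1).
This completes the induction.
Therefore the largest such d is 6.

d = 6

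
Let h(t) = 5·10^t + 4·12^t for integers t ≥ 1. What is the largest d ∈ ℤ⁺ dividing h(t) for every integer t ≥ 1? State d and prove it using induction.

d = 2

Computing the first values: h(1) = 98 and h(2) = 1076; gcd(98, 1076) = 2, so d ≤ 2.
We prove 2 | 5·10^t + 4·12^t for all t ≥ 1 by induction on t.
Base step (t = 1): h(1) = 98 = 2·(49), so 2 | h(1).
Inductive step: assume the claim holds for t = j, i.e. 2 | h(j). Then
h(j+1) − 12·h(j) = (5·10^(j+1) + 4·12^(j+1)) − 12·(5·10^j + 4·12^j) = (5)·10^j·(10 − 12) = (-10)·10^j. Since 2 | h(j) by the inductive hypothesis, 2 | 12·h(j); and 2 | -10 since -10 = 2·-5. Therefore 2 | h(j+1).
This completes the induction.
Therefore the largest such d is 2.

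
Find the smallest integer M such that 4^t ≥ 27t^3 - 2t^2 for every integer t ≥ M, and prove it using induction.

M = 7

At t = 6: 4096 < 5760, so the inequality fails and M ≥ 7. We prove 4^t ≥ 27t^3 - 2t^2 for all t ≥ 7.
When t = 7: 4^t = 16384 and 27t^3 - 2t^2 = 9163, so 16384 ≥ 9163.
Inductive step: suppose the statement holds for some j ≥ 7, so 4^j ≥ 27j^3 - 2j^2.
Then 4^(j + 1) = 4·(4^j) ≥ 4·(27j^3 - 2j^2).
Also, for j ≥ 7 we have 4·(27j^3 - 2j^2) ≥ 27(j+1)^3 - 2(j+1)^2, since 4·(27j^3 - 2j^2) − (27(j+1)^3 - 2(j+1)^2) = 81j^3 - 87j^2 - 77j - 25, which is nonnegative for all j ≥ 7.
Combining, 4^(j + 1) ≥ 27(j+1)^3 - 2(j+1)^2.
By induction, the statement is established for all t ≥ 7.
Hence the smallest such M is 7.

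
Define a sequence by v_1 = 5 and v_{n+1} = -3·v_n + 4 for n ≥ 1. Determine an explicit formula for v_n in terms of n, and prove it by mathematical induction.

v_n = 4(-3)^(n - 1) + 1

Computing the first terms: v_1 = 5, v_2 = -11, v_3 = 37. This suggests v_n = 4(-3)^(n - 1) + 1.
Base case (n = 1): the formula gives 5 = 5 = v_1.
For the inductive step, assume it holds for an arbitrary r ≥ 1, so v_r = 4(-3)^(r - 1) + 1.
Then v_{r+1} = -3·v_r + 4 = -3·(4(-3)^(r - 1) + 1) + 4 = 4(-3)^r + 1 = 4(-3)^((r+1) - 1) + 1,
which is the claimed formula at n = r+1.
By induction, the statement is established for all n ≥ 1.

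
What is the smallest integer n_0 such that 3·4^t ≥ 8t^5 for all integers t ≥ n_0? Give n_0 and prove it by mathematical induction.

n_0 = 9

At t = 8: 196608 < 262144, so the inequality fails and n_0 ≥ 9. We prove 3·4^t ≥ 8t^5 for all t ≥ 9.
For the base case t = 9: 3·4^t = 786432 and 8t^5 = 472392, so 786432 ≥ 472392.
Inductive step: suppose the statement holds for some i ≥ 9, so 3·4^i ≥ 8i^5.
Then 3·4^(i + 1) = 4·(3·4^i) ≥ 4·(8i^5).
Also, for i ≥ 9 we have 4·(8i^5) ≥ 8(i+1)^5, since 4 ≥ (1 + 1/i)^5 for all i ≥ 9.
Combining, 3·4^(i + 1) ≥ 8(i+1)^5.
By the principle of mathematical induction, the result holds for all t ≥ 9.
Hence the smallest such n_0 is 9.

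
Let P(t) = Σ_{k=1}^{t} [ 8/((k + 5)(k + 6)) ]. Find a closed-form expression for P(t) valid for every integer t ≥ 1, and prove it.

We claim P(t) = 4t/(3(t + 6)) for all t ≥ 1.
For the base case t = 1: P(1) = 4/21, and the closed form gives 4/21. They agree.
Inductive step: suppose the statement holds for some k ≥ 1, so P(k) = 4k/(3(k + 6)).
Then P(k+1) = P(k) + (8/((k + 6)(k + 7))) = (4k/(3(k + 6))) + (8/((k + 6)(k + 7))).
Simplifying, P(k+1) = 4(k + 1)/(3(k + 7)) = 4(k+1)/(3((k+1) + 6)),
which is the closed form with t = k+1.
By the principle of mathematical induction, the result holds for all t ≥ 1.

P(t) = 4t/(3(t + 6))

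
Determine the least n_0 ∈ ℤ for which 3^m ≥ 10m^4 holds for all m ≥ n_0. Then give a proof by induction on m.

At m = 10: 59049 < 100000, so the inequality fails and n_0 ≥ 11. We prove 3^m ≥ 10m^4 for all m ≥ 11.
Base step (m = 11): 3^m = 177147 and 10m^4 = 146410, so 177147 ≥ 146410.
Inductive step: suppose the statement holds for some j ≥ 11, so 3^j ≥ 10j^4.
Then 3^(j + 1) = 3·(3^j) ≥ 3·(10j^4).
Also, for j ≥ 11 we have 3·(10j^4) ≥ 10(j+1)^4, since 3 ≥ (1 + 1/j)^4 for all j ≥ 11.
Combining, 3^(j + 1) ≥ 10(j+1)^4.
Hence, by induction on m, the claim holds for every m ≥ 11.
Hence the smallest such n_0 is 11.

n_0 = 11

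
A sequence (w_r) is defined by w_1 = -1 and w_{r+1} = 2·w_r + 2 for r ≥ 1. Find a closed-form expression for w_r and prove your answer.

w_r = 2^(r - 1) - 2

Computing the first terms: w_1 = -1, w_2 = 0, w_3 = 2. This suggests w_r = 2^(r - 1) - 2.
When r = 1: the formula gives -1 = -1 = w_1.
Inductive step: suppose the statement holds for some i ≥ 1, so w_i = 2^(i - 1) - 2.
Then w_{i+1} = 2·w_i + 2 = 2·(2^(i - 1) - 2) + 2 = 2^i - 2 = 2^((i+1) - 1) - 2,
which is the claimed formula at r = i+1.
By induction, the statement is established for all r ≥ 1.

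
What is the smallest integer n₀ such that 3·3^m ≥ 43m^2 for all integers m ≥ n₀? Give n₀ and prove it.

At m = 5: 729 < 1075, so the inequality fails and n₀ ≥ 6. We prove 3·3^m ≥ 43m^2 for all m ≥ 6.
For the base case m = 6: 3·3^m = 2187 and 43m^2 = 1548, so 2187 ≥ 1548.
Inductive step: suppose the statement holds for some k ≥ 6, so 3·3^k ≥ 43k^2.
Then 3·3^(k + 1) = 3·(3·3^k) ≥ 3·(43k^2).
Also, for k ≥ 6 we have 3·(43k^2) ≥ 43(k+1)^2, since 3 ≥ (1 + 1/k)^2 for all k ≥ 6.
Combining, 3·3^(k + 1) ≥ 43(k+1)^2.
By induction, the statement is established for all m ≥ 6.
Hence the smallest such n₀ is 6.

n₀ = 6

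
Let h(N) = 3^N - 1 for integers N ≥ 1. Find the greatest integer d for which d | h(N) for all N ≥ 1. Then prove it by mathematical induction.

d = 2

Computing the first values: h(1) = 2 and h(2) = 8; gcd(2, 8) = 2, so d ≤ 2.
We prove 2 | 3^N - 1 for all N ≥ 1 by induction on N.
Base step (N = 1): h(1) = 2 = 2·(1), so 2 | h(1).
Inductive step: assume the claim holds for N = p, i.e. 2 | h(p). Then
3^{p+1} − 1^{p+1} = 3·3^p − 1·1^p = 3·(3^p − 1^p) + (2)·1^p. The first term is divisible by 2 by the inductive hypothesis, and the second term (2)·1^p is divisible by 2 since 2 | 2. Hence 2 | h(p+1).
By induction, the statement is established for all N ≥ 1.
Therefore the largest such d is 2.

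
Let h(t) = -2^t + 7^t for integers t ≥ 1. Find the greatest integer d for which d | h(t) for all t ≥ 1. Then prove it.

d = 5

Computing the first values: h(1) = 5 and h(2) = 45; gcd(5, 45) = 5, so d ≤ 5.
We prove 5 | -2^t + 7^t for all t ≥ 1 by induction on t.
Base step (t = 1): h(1) = 5 = 5·(1), so 5 | h(1).
For the inductive step, assume it holds for an arbitrary p ≥ 1, i.e. 5 | h(p). Then
7^{p+1} − 2^{p+1} = 7·7^p − 2·2^p = 7·(7^p − 2^p) + (5)·2^p. The first term is divisible by 5 by the inductive hypothesis, and the second term (5)·2^p is divisible by 5 since 5 | 5. Hence 5 | h(p+1).
By induction, the statement is established for all t ≥ 1.
Therefore the largest such d is 5.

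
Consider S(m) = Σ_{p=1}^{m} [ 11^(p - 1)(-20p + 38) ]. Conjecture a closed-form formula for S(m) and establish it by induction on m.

S(m) = 2·11^m(-m + 2) - 4

We claim S(m) = 2·11^m(-m + 2) - 4 for all m ≥ 1.
Base step (m = 1): S(1) = 18, and the closed form gives 18. They agree.
Inductive step: suppose the statement holds for some p ≥ 1, so S(p) = 2·11^p(-p + 2) - 4.
Then S(p+1) = S(p) + (11^p(-20p + 18)) = (2·11^p(-p + 2) - 4) + (11^p(-20p + 18)).
Simplifying, S(p+1) = -22·11^p·p + 22·11^p - 4 = 2·11^(p+1)(-(p+1) + 2) - 4,
which is the closed form with m = p+1.
By the principle of mathematical induction, the result holds for all m ≥ 1.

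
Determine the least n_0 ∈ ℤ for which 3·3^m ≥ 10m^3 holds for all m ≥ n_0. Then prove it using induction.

n_0 = 6

At m = 5: 729 < 1250, so the inequality fails and n_0 ≥ 6. We prove 3·3^m ≥ 10m^3 for all m ≥ 6.
When m = 6: 3·3^m = 2187 and 10m^3 = 2160, so 2187 ≥ 2160.
Inductive step: suppose the statement holds for some r ≥ 6, so 3·3^r ≥ 10r^3.
Then 3·3^(r + 1) = 3·(3·3^r) ≥ 3·(10r^3).
Also, for r ≥ 6 we have 3·(10r^3) ≥ 10(r+1)^3, since 3 ≥ (1 + 1/r)^3 for all r ≥ 6.
Combining, 3·3^(r + 1) ≥ 10(r+1)^3.
Hence, by induction on m, the claim holds for every m ≥ 6.
Hence the smallest such n_0 is 6.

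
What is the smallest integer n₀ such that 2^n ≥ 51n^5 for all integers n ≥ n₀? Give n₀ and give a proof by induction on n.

n₀ = 31

At n = 30: 1073741824 < 1239300000, so the inequality fails and n₀ ≥ 31. We prove 2^n ≥ 51n^5 for all n ≥ 31.
For the base case n = 31: 2^n = 2147483648 and 51n^5 = 1460086701, so 2147483648 ≥ 1460086701.
For the inductive step, assume it holds for an arbitrary m ≥ 31, so 2^m ≥ 51m^5.
Then 2^(m + 1) = 2·(2^m) ≥ 2·(51m^5).
Also, for m ≥ 31 we have 2·(51m^5) ≥ 51(m+1)^5, since 2 ≥ (1 + 1/m)^5 for all m ≥ 31.
Combining, 2^(m + 1) ≥ 51(m+1)^5.
By induction, the statement is established for all n ≥ 31.
Hence the smallest such n₀ is 31.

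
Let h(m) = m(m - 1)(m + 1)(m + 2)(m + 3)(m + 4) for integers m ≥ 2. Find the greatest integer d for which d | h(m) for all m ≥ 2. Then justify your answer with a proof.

d = 720

Computing the first values: h(2) = 720 and h(3) = 5040; gcd(720, 5040) = 720, so d ≤ 720.
We prove 720 | m(m - 1)(m + 1)(m + 2)(m + 3)(m + 4) for all m ≥ 2 by induction on m.
Base case (m = 2): h(2) = 720 = 720·(1), so 720 | h(2).
Inductive step: suppose the statement holds for some p ≥ 2, i.e. 720 | h(p). Then
h(p+1) − h(p) = p·(p+1)·(p+2)·(p+3)·(p+4)·(p+5) − (p-1)·p·(p+1)·(p+2)·(p+3)·(p+4) = p·(p+1)·(p+2)·(p+3)·(p+4)·[(p+5) − (p-1)] = 6·p·(p+1)·(p+2)·(p+3)·(p+4). The product of 5 consecutive integers is divisible by (5)! = 120, so h(p+1) − h(p) is divisible by 6·120 = 720. By the inductive hypothesis 720 | h(p), hence 720 | h(p+1).
By induction, the statement is established for all m ≥ 2.
Therefore the largest such d is 720.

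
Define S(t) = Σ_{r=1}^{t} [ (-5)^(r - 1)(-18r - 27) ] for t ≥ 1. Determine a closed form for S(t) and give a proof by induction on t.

We claim S(t) = (-5)^t(3t + 5) - 5 for all t ≥ 1.
Base step (t = 1): S(1) = -45, and the closed form gives -45. They agree.
Suppose the result is true for t = r, so S(r) = (-5)^r(3r + 5) - 5.
Then S(r+1) = S(r) + ((-5)^r(-18r - 45)) = ((-5)^r(3r + 5) - 5) + ((-5)^r(-18r - 45)).
Simplifying, S(r+1) = -15(-5)^r·r - 40(-5)^r - 5 = (-5)^(r+1)(3(r+1) + 5) - 5,
which is the closed form with t = r+1.
This completes the induction.

S(t) = (-5)^t(3t + 5) - 5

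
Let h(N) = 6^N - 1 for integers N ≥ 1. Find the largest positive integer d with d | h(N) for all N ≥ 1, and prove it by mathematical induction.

Computing the first values: h(1) = 5 and h(2) = 35; gcd(5, 35) = 5, so d ≤ 5.
We prove 5 | 6^N - 1 for all N ≥ 1 by induction on N.
For the base case N = 1: h(1) = 5 = 5·(1), so 5 | h(1).
For the inductive step, assume it holds for an arbitrary i ≥ 1, i.e. 5 | h(i). Then
6^{i+1} − 1^{i+1} = 6·6^i − 1·1^i = 6·(6^i − 1^i) + (5)·1^i. The first term is divisible by 5 by the inductive hypothesis, and the second term (5)·1^i is divisible by 5 since 5 | 5. Hence 5 | h(i+1).
By induction, the statement is established for all N ≥ 1.
Therefore the largest such d is 5.

d = 5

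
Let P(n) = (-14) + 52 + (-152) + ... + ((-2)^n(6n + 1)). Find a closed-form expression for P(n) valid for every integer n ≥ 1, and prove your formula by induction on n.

We claim P(n) = 2(-2)^n(2n + 1) - 2 for all n ≥ 1.
For the base case n = 1: P(1) = -14, and the closed form gives -14. They agree.
Inductive step: suppose the statement holds for some r ≥ 1, so P(r) = 2(-2)^r(2r + 1) - 2.
Then P(r+1) = P(r) + ((-2)^(r + 1)(6r + 7)) = (2(-2)^r(2r + 1) - 2) + ((-2)^(r + 1)(6r + 7)).
Simplifying, P(r+1) = -8(-2)^r·r - 12(-2)^r - 2 = 2(-2)^(r+1)(2(r+1) + 1) - 2,
which is the closed form with n = r+1.
By the principle of mathematical induction, the result holds for all n ≥ 1.

P(n) = 2(-2)^n(2n + 1) - 2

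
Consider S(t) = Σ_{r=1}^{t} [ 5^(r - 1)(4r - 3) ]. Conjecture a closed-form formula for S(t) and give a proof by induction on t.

S(t) = 5^t(t - 1) + 1

We claim S(t) = 5^t(t - 1) + 1 for all t ≥ 1.
Base case (t = 1): S(1) = 1, and the closed form gives 1. They agree.
Suppose the result is true for t = r, so S(r) = 5^r(r - 1) + 1.
Then S(r+1) = S(r) + (5^r(4r + 1)) = (5^r(r - 1) + 1) + (5^r(4r + 1)).
Simplifying, S(r+1) = 5^(r + 1)r + 1 = 5^(r+1)((r+1) - 1) + 1,
which is the closed form with t = r+1.
Hence, by induction on t, the claim holds for every t ≥ 1.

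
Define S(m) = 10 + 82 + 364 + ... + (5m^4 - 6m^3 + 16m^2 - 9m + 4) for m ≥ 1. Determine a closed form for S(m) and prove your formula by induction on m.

S(m) = m(m^4 + m^3 + 4m^2 + 2m + 2)

We claim S(m) = m(m^4 + m^3 + 4m^2 + 2m + 2) for all m ≥ 1.
Base case (m = 1): S(1) = 10, and the closed form gives 10. They agree.
For the inductive step, assume it holds for an arbitrary p ≥ 1, so S(p) = p(p^4 + p^3 + 4p^2 + 2p + 2).
Then S(p+1) = S(p) + (5p^4 + 14p^3 + 28p^2 + 25p + 10) = (p(p^4 + p^3 + 4p^2 + 2p + 2)) + (5p^4 + 14p^3 + 28p^2 + 25p + 10).
Simplifying, S(p+1) = (p + 1)(p^4 + 5p^3 + 13p^2 + 17p + 10) = (p+1)((p+1)^4 + (p+1)^3 + 4(p+1)^2 + 2(p+1) + 2),
which is the closed form with m = p+1.
Hence, by induction on m, the claim holds for every m ≥ 1.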